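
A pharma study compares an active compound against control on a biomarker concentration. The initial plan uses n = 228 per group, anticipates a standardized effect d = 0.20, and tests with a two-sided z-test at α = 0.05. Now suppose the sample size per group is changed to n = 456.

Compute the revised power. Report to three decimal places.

With n = 456 per group: δ = d·√(n/2) = 0.20 × √(456/2) = 3.0199. Critical value z_{0.025} = 1.960.
Revised power = Φ(δ − 1.960) + Φ(−δ − 1.960) = Φ(1.060) + Φ(-4.980) = 0.8554 + 0.0000 = 0.8554.

Power ≈ 0.855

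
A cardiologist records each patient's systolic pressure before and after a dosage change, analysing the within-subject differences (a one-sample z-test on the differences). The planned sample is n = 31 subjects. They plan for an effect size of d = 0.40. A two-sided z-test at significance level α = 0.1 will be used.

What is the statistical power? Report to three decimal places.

Power ≈ 0.720

Noncentrality parameter: δ = d·√n = 0.40 × √31 = 2.2271
Critical value for a two-sided test at α = 0.1: z_{α/2} = 1.645.
Power = Φ(δ − 1.645) + Φ(−δ − 1.645) = Φ(0.582) + Φ(-3.872) = 0.7198 + 0.0001 = 0.7199.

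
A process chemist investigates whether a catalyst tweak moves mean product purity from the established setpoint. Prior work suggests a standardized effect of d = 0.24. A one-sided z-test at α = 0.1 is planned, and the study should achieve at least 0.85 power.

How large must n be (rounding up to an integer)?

n = 94

For power 0.85 need Φ(δ − z_{0.1}) = 0.85, so δ = z_{0.1} + z_{0.15} = 1.282 + 1.036 = 2.318.
δ = d·√n ⇒ n = (δ/d)² = (2.318 / 0.24)² = 93.28.
Rounding up, n = 94.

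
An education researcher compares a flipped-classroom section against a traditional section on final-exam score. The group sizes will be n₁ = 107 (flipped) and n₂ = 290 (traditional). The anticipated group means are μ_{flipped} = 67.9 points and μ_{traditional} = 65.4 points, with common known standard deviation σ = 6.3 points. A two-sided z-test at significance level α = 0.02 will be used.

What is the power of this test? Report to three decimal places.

Standardized effect: d = |μ_{flipped} − μ_{traditional}| / σ = |67.9 − 65.4| / 6.3 = 0.3968
Noncentrality parameter: δ = d / √(1/n₁ + 1/n₂) = 0.3968 / √(1/107 + 1/290) = 3.5083
Two-sided α = 0.02 → critical value z_{0.01} = 2.326.
Power = Φ(δ − 2.326) + Φ(−δ − 2.326) = Φ(1.182) + Φ(-5.835) = 0.8814 + 0.0000 = 0.8814.

Power ≈ 0.881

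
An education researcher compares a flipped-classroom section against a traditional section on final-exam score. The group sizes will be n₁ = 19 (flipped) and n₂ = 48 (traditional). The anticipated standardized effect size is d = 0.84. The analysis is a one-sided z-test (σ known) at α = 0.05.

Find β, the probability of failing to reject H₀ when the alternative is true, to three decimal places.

β ≈ 0.073

Noncentrality parameter: δ = d / √(1/n₁ + 1/n₂) = 0.84 / √(1/19 + 1/48) = 3.0991
One-sided α = 0.05 → critical value z_{0.05} = 1.645.
Power = P(Z > 1.645 − δ) = Φ(1.454) = 0.9271.
Type II error: β = 1 − power = 1 − 0.9271 = 0.0729.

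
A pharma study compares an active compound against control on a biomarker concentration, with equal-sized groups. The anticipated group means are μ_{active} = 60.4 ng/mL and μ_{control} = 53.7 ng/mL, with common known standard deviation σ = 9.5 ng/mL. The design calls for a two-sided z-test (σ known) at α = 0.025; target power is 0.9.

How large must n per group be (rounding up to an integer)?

Standardized effect: d = |μ_{active} − μ_{control}| / σ = |60.4 − 53.7| / 9.5 = 0.7053
Set Φ(δ − 2.241) = 0.9; then δ − 2.241 = Φ⁻¹(0.9) = 1.282, giving δ = 3.523.
(Ignoring the negligible lower-tail rejection probability gives the usual closed-form inversion.)
δ = d·√(n/2) ⇒ n = 2(δ/d)² = 2 × (3.523 / 0.7053)² = 49.90.
Round up to the next whole unit.

n = 50 per group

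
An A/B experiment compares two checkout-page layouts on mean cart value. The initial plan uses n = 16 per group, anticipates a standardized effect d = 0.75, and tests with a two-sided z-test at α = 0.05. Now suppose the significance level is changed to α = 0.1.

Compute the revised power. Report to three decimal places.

δ = d·√(n/2) = 0.75 × √(16/2) = 2.1213 (unchanged). New critical value: z_{0.05} = 1.645.
Revised power = Φ(δ − 1.645) + Φ(−δ − 1.645) = Φ(0.476) + Φ(-3.766) = 0.6831 + 0.0001 = 0.6832.

Power ≈ 0.683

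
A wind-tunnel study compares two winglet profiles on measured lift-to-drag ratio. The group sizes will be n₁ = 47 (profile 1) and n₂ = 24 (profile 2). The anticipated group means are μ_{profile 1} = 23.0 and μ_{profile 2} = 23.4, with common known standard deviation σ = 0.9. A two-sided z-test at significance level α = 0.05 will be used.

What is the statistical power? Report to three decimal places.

Power ≈ 0.425

Standardized effect: d = |μ_{profile 1} − μ_{profile 2}| / σ = |23.0 − 23.4| / 0.9 = 0.4444
Noncentrality parameter: δ = d / √(1/n₁ + 1/n₂) = 0.4444 / √(1/47 + 1/24) = 1.7715
Critical value for a two-sided test at α = 0.05: z_{α/2} = 1.960.
Power = Φ(δ − 1.960) + Φ(−δ − 1.960) = Φ(-0.188) + Φ(-3.731) = 0.4253 + 0.0001 = 0.4254.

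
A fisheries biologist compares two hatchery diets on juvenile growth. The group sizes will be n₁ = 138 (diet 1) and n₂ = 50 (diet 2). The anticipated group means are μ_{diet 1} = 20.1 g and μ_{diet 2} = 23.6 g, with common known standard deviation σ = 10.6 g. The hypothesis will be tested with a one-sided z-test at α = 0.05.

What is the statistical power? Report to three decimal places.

Standardized effect: d = |μ_{diet 1} − μ_{diet 2}| / σ = |20.1 − 23.6| / 10.6 = 0.3302
Noncentrality parameter: λ = d / √(1/n₁ + 1/n₂) = 0.3302 / √(1/138 + 1/50) = 2.0004
One-sided α = 0.05 → critical value z_{0.05} = 1.645.
Power = P(Z > 1.645 − λ) = Φ(0.356) = 0.6389.

Power ≈ 0.639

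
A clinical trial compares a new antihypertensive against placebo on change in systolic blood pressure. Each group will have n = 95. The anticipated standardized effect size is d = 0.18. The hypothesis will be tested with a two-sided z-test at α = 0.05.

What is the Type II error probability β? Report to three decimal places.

Noncentrality parameter: δ = d·√(n/2) = 0.18 × √(95/2) = 1.2406
Two-sided α = 0.05 → critical value z_{0.025} = 1.960.
Power = Φ(δ − 1.960) + Φ(−δ − 1.960) = Φ(-0.719) + Φ(-3.201) = 0.2359 + 0.0007 = 0.2366.
Type II error: β = 1 − power = 1 − 0.2366 = 0.7634.

β ≈ 0.763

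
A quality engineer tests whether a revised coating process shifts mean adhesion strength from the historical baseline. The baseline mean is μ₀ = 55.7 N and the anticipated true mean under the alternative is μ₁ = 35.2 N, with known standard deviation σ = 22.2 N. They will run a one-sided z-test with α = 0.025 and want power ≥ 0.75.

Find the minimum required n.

Standardized effect: d = |μ₁ − μ₀| / σ = |35.2 − 55.7| / 22.2 = 0.9234
For power 0.75 need Φ(δ − z_{0.025}) = 0.75, so δ = z_{0.025} + z_{0.25} = 1.960 + 0.674 = 2.634.
δ = d·√n ⇒ n = (δ/d)² = (2.634 / 0.9234)² = 8.14.
Rounding up, n = 9.

n = 9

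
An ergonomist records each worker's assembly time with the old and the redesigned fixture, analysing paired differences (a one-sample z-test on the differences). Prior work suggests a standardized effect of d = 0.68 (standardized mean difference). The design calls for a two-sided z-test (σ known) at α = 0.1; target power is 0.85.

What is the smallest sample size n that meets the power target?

n = 16

Set Φ(δ − 1.645) = 0.85; then δ − 1.645 = Φ⁻¹(0.85) = 1.036, giving δ = 2.681.
(Ignoring the negligible lower-tail rejection probability gives the usual closed-form inversion.)
δ = d·√n ⇒ n = (δ/d)² = (2.681 / 0.68)² = 15.55.
Rounding up, n = 16.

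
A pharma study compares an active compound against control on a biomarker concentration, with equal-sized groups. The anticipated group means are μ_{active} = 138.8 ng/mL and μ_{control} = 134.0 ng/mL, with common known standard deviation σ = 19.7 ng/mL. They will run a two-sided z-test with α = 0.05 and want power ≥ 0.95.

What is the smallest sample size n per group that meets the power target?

Standardized effect: d = |μ_{active} − μ_{control}| / σ = |138.8 − 134.0| / 19.7 = 0.2437
Set Φ(δ − 1.960) = 0.95; then δ − 1.960 = Φ⁻¹(0.95) = 1.645, giving δ = 3.605.
(Ignoring the negligible lower-tail rejection probability gives the usual closed-form inversion.)
δ = d·√(n/2) ⇒ n = 2(δ/d)² = 2 × (3.605 / 0.2437)² = 437.77.
Rounding up, n = 438 per group.

n = 438 per group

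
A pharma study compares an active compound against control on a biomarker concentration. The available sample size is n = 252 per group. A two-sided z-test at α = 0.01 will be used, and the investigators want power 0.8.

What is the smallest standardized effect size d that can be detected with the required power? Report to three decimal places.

Need Φ(δ − 2.576) = 0.8, so δ = 2.576 + 0.842 = 3.417.
(The second rejection-region term Φ(−δ − z_{α/2}) is negligible and dropped.)
δ = d·√(n/2) ⇒ d = δ/√(n/2) = 3.417/√(252/2) = 0.3045.

d ≈ 0.304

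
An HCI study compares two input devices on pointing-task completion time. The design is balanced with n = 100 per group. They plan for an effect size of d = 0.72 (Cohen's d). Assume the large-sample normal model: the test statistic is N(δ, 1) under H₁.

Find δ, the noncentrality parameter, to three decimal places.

The noncentrality parameter scales effect size by the design's sample-size factor: δ = d·√(n/2) = 0.72 × √(100/2) = 5.0912

δ ≈ 5.091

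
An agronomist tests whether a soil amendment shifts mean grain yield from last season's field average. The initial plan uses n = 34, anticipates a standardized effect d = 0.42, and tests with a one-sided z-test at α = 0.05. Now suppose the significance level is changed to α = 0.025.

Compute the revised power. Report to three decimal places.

Power ≈ 0.688

δ = d·√n = 0.42 × √34 = 2.4490 (unchanged). New critical value: z_{0.025} = 1.960.
Revised power = P(Z > 1.960 − δ) = Φ(0.489) = 0.6876.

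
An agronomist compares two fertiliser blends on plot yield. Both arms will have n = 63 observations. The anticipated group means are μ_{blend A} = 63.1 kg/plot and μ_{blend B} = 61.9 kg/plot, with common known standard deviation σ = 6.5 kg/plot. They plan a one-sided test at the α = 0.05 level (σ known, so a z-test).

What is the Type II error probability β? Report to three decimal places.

Standardized effect: d = |μ_{blend A} − μ_{blend B}| / σ = |63.1 − 61.9| / 6.5 = 0.1846
Noncentrality parameter: δ = d·√(n/2) = 0.1846 × √(63/2) = 1.0362
One-sided α = 0.05 → critical value z_{0.05} = 1.645.
Power = P(Z > 1.645 − δ) = Φ(-0.609) = 0.2714.
Type II error: β = 1 − power = 1 − 0.2714 = 0.7286.

β ≈ 0.729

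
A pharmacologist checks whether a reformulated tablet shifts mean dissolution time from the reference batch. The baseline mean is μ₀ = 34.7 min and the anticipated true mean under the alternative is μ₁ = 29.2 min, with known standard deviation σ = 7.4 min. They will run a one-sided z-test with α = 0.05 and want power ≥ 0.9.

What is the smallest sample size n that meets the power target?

Standardized effect: d = |μ₁ − μ₀| / σ = |29.2 − 34.7| / 7.4 = 0.7432
For power 0.9 need Φ(δ − z_{0.05}) = 0.9, so δ = z_{0.05} + z_{0.10} = 1.645 + 1.282 = 2.926.
δ = d·√n ⇒ n = (δ/d)² = (2.926 / 0.7432)² = 15.50.
Rounding up, n = 16.

n = 16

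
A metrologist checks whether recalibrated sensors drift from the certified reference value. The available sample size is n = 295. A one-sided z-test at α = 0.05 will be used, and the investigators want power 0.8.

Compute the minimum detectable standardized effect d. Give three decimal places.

Need Φ(δ − 1.645) = 0.8, so δ = 1.645 + 0.842 = 2.486.
δ = d·√n ⇒ d = δ/√n = 2.486/√295 = 0.1448.

d ≈ 0.145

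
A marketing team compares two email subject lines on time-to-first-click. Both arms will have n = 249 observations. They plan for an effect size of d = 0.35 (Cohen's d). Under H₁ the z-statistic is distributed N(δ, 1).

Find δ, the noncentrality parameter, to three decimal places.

δ ≈ 3.905

The noncentrality parameter scales effect size by the design's sample-size factor: δ = d·√(n/2) = 0.35 × √(249/2) = 3.9053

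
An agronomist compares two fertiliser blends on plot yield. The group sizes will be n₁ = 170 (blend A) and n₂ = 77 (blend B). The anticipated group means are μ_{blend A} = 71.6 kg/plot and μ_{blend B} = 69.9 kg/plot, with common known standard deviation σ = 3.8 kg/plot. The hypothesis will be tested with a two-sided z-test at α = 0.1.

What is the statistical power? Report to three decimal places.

Standardized effect: d = |μ_{blend A} − μ_{blend B}| / σ = |71.6 − 69.9| / 3.8 = 0.4474
Noncentrality parameter: δ = d / √(1/n₁ + 1/n₂) = 0.4474 / √(1/170 + 1/77) = 3.2568
Critical value for a two-sided test at α = 0.1: z_{α/2} = 1.645.
Power = Φ(δ − 1.645) + Φ(−δ − 1.645) = Φ(1.612) + Φ(-4.902) = 0.9465 + 0.0000 = 0.9465.

Power ≈ 0.947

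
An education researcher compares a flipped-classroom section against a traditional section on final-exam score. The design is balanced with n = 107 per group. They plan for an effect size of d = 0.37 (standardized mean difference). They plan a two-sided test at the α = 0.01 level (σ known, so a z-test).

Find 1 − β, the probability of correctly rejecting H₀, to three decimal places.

Power ≈ 0.552

Noncentrality parameter: δ = d·√(n/2) = 0.37 × √(107/2) = 2.7063
Critical value for a two-sided test at α = 0.01: z_{α/2} = 2.576.
Power = Φ(δ − 2.576) + Φ(−δ − 2.576) = Φ(0.130) + Φ(-5.282) = 0.5519 + 0.0000 = 0.5519.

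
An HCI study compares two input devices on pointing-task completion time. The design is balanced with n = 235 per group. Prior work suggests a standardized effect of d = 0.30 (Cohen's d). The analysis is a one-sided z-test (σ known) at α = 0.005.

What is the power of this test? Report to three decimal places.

Power ≈ 0.751

Noncentrality parameter: δ = d·√(n/2) = 0.30 × √(235/2) = 3.2519
One-sided α = 0.005 → critical value z_{0.005} = 2.576.
Power = P(Z > 2.576 − δ) = Φ(0.676) = 0.7505.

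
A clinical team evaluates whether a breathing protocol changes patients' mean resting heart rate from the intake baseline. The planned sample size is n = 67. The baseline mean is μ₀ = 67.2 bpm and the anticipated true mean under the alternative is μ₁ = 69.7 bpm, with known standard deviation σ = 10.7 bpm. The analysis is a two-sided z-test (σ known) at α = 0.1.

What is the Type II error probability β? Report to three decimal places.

β ≈ 0.394

Standardized effect: d = |μ₁ − μ₀| / σ = |69.7 − 67.2| / 10.7 = 0.2336
Noncentrality parameter: δ = d·√n = 0.2336 × √67 = 1.9125
Critical value for a two-sided test at α = 0.1: z_{α/2} = 1.645.
Power = Φ(δ − 1.645) + Φ(−δ − 1.645) = Φ(0.268) + Φ(-3.557) = 0.6055 + 0.0002 = 0.6057.
Type II error: β = 1 − power = 1 − 0.6057 = 0.3943.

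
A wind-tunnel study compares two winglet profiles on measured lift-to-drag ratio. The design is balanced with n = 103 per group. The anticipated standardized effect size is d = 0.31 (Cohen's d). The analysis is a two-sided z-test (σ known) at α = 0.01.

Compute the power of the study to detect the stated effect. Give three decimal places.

Power ≈ 0.363

Noncentrality parameter: λ = d·√(n/2) = 0.31 × √(103/2) = 2.2247
Critical value for a two-sided test at α = 0.01: z_{α/2} = 2.576.
Power = Φ(λ − 2.576) + Φ(−λ − 2.576) = Φ(-0.351) + Φ(-4.800) = 0.3627 + 0.0000 = 0.3627.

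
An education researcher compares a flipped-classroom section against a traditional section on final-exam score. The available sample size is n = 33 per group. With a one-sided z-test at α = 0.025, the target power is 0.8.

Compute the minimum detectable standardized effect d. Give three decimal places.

d ≈ 0.690

Required noncentrality: δ = z_{0.025} + z_{0.20} = 1.960 + 0.842 = 2.802.
δ = d·√(n/2) ⇒ d = δ/√(n/2) = 2.802/√(33/2) = 0.6897.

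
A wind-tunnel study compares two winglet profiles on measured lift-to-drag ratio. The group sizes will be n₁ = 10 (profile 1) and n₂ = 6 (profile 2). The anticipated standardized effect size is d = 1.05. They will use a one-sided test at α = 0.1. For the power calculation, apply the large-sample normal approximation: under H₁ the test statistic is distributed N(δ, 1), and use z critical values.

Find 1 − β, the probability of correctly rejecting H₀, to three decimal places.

Noncentrality parameter: λ = d / √(1/n₁ + 1/n₂) = 1.05 / √(1/10 + 1/6) = 2.0333
Critical value for a one-sided test at α = 0.1: z_α = 1.282.
Power = Φ(λ − 1.282) = Φ(0.752) = 0.7739.

Power ≈ 0.774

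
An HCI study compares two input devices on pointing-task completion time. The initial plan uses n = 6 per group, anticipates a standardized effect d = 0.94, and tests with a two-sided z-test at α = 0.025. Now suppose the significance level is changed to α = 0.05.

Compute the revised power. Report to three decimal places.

δ = d·√(n/2) = 0.94 × √(6/2) = 1.6281 (unchanged). New critical value: z_{0.025} = 1.960.
Revised power = Φ(δ − 1.960) + Φ(−δ − 1.960) = Φ(-0.332) + Φ(-3.588) = 0.3700 + 0.0002 = 0.3702.

Power ≈ 0.370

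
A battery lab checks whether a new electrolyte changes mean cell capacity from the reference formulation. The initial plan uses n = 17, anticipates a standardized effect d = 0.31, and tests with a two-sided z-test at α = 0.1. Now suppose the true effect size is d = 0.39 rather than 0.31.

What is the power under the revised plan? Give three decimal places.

With d = 0.39: δ = d·√n = 0.39 × √17 = 1.6080. Critical value z_{0.05} = 1.645.
Revised power = Φ(δ − 1.645) + Φ(−δ − 1.645) = Φ(-0.037) + Φ(-3.253) = 0.4853 + 0.0006 = 0.4859.

Power ≈ 0.486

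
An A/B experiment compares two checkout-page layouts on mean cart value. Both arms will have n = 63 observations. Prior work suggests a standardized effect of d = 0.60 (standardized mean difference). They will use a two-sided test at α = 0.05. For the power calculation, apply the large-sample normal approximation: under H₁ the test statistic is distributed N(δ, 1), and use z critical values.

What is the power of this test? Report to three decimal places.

Noncentrality parameter: δ = d·√(n/2) = 0.60 × √(63/2) = 3.3675
Critical value for a two-sided test at α = 0.05: z_{α/2} = 1.960.
Power = Φ(δ − 1.960) + Φ(−δ − 1.960) = Φ(1.408) + Φ(-5.327) = 0.9204 + 0.0000 = 0.9204.

Power ≈ 0.920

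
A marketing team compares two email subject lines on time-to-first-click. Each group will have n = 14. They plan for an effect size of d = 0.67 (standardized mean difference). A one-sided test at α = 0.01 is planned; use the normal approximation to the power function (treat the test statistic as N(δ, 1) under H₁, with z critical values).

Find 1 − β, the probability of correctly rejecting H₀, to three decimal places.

Noncentrality parameter: δ = d·√(n/2) = 0.67 × √(14/2) = 1.7727
Critical value for a one-sided test at α = 0.01: z_α = 2.326.
Power = P(Z > 2.326 − δ) = Φ(-0.554) = 0.2899.

Power ≈ 0.290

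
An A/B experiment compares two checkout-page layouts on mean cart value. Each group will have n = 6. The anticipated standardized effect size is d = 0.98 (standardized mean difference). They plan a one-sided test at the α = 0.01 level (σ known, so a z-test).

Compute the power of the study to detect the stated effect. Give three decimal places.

Power ≈ 0.265

Noncentrality parameter: δ = d·√(n/2) = 0.98 × √(6/2) = 1.6974
Critical value for a one-sided test at α = 0.01: z_α = 2.326.
Power = P(Z > 2.326 − δ) = Φ(-0.629) = 0.2647.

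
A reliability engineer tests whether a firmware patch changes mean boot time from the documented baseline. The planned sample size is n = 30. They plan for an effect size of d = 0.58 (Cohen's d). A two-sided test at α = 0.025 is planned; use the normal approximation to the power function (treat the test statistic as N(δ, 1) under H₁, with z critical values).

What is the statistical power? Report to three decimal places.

Noncentrality parameter: δ = d·√n = 0.58 × √30 = 3.1768
Two-sided α = 0.025 → critical value z_{0.0125} = 2.241.
Power = Φ(δ − 2.241) + Φ(−δ − 2.241) = Φ(0.935) + Φ(-5.418) = 0.8252 + 0.0000 = 0.8252.

Power ≈ 0.825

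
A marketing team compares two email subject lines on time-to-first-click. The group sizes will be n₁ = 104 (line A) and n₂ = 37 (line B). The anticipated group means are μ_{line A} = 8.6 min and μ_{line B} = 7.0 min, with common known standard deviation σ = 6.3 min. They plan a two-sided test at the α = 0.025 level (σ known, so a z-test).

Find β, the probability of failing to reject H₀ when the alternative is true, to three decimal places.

β ≈ 0.820

Standardized effect: d = |μ_{line A} − μ_{line B}| / σ = |8.6 − 7.0| / 6.3 = 0.2540
Noncentrality parameter: δ = d / √(1/n₁ + 1/n₂) = 0.2540 / √(1/104 + 1/37) = 1.3267
Critical value for a two-sided test at α = 0.025: z_{α/2} = 2.241.
Power = Φ(δ − 2.241) + Φ(−δ − 2.241) = Φ(-0.915) + Φ(-3.568) = 0.1802 + 0.0002 = 0.1804.
Type II error: β = 1 − power = 1 − 0.1804 = 0.8196.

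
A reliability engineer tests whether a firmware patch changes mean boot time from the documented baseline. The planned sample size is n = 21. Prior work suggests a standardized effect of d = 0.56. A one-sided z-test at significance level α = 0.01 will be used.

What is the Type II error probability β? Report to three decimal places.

Noncentrality parameter: δ = d·√n = 0.56 × √21 = 2.5662
Critical value for a one-sided test at α = 0.01: z_α = 2.326.
Power = P(Z > 2.326 − δ) = Φ(0.240) = 0.5948.
Type II error: β = 1 − power = 1 − 0.5948 = 0.4052.

β ≈ 0.405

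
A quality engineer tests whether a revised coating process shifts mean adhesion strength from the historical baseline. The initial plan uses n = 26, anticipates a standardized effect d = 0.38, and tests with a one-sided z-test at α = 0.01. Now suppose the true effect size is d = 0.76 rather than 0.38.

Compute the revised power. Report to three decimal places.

With d = 0.76: δ = d·√n = 0.76 × √26 = 3.8753. Critical value z_{0.01} = 2.326.
Revised power = Φ(δ − 2.326) = Φ(1.549) = 0.9393.

Power ≈ 0.939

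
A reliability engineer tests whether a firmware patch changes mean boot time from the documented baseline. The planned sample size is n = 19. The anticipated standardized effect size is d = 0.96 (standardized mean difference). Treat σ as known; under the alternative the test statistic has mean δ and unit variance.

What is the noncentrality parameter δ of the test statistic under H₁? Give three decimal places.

δ ≈ 4.185

δ = d·√n = 0.96 × √19 = 4.1845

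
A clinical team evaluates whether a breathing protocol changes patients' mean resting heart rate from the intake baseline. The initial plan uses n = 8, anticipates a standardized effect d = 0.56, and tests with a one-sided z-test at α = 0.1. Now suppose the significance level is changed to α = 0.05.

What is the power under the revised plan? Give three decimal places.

δ = d·√n = 0.56 × √8 = 1.5839 (unchanged). New critical value: z_{0.05} = 1.645.
Revised power = P(Z > 1.645 − δ) = Φ(-0.061) = 0.4757.

Power ≈ 0.476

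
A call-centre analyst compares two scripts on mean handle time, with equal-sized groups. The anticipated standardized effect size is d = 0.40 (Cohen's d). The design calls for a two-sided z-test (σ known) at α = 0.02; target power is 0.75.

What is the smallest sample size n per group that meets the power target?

n = 113 per group

Set Φ(δ − 2.326) = 0.75; then δ − 2.326 = Φ⁻¹(0.75) = 0.674, giving δ = 3.001.
(For δ > 0 the lower-tail rejection region contributes negligibly to power, so the one-term inversion is standard.)
δ = d·√(n/2) ⇒ n = 2(δ/d)² = 2 × (3.001 / 0.40)² = 112.56.
Round up to the next whole unit.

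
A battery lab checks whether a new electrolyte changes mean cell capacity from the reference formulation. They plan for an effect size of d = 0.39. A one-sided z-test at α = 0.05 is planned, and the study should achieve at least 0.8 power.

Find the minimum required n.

For power 0.8 need Φ(δ − z_{0.05}) = 0.8, so δ = z_{0.05} + z_{0.20} = 1.645 + 0.842 = 2.486.
δ = d·√n ⇒ n = (δ/d)² = (2.486 / 0.39)² = 40.65.
Rounding up, n = 41.

n = 41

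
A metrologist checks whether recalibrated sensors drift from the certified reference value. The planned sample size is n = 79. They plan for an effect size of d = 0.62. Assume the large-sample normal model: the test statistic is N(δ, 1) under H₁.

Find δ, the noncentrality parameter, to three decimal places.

δ ≈ 5.511

The noncentrality parameter scales effect size by the design's sample-size factor: δ = d·√n = 0.62 × √79 = 5.5107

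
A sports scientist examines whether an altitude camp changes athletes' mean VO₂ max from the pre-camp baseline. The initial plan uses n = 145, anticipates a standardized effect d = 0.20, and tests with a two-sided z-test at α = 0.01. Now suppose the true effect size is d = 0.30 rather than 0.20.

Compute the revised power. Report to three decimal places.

With d = 0.30: δ = d·√n = 0.30 × √145 = 3.6125. Critical value z_{0.005} = 2.576.
Revised power = Φ(δ − 2.576) + Φ(−δ − 2.576) = Φ(1.037) + Φ(-6.188) = 0.8501 + 0.0000 = 0.8501.

Power ≈ 0.850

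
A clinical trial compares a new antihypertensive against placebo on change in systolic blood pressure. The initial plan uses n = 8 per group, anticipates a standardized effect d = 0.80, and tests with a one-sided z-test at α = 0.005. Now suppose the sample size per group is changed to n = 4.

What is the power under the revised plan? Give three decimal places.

With n = 4 per group: δ = d·√(n/2) = 0.80 × √(4/2) = 1.1314. Critical value z_{0.005} = 2.576.
Revised power = P(Z > 2.576 − δ) = Φ(-1.444) = 0.0743.

Power ≈ 0.074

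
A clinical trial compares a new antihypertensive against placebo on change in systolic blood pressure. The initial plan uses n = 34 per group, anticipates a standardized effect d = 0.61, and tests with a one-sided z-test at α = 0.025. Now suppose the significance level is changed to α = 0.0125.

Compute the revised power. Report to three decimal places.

Power ≈ 0.608

δ = d·√(n/2) = 0.61 × √(34/2) = 2.5151 (unchanged). New critical value: z_{0.0125} = 2.241.
Revised power = Φ(δ − 2.241) = Φ(0.274) = 0.6078.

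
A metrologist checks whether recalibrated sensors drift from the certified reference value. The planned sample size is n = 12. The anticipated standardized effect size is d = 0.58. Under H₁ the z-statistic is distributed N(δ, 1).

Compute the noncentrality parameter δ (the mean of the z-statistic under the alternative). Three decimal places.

δ = d·√n = 0.58 × √12 = 2.0092

δ ≈ 2.009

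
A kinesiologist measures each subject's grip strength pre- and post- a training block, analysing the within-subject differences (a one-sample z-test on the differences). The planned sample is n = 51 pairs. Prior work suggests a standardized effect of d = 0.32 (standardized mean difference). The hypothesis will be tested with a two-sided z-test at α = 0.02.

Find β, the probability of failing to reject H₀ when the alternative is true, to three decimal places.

Noncentrality parameter: δ = d·√n = 0.32 × √51 = 2.2853
Critical value for a two-sided test at α = 0.02: z_{α/2} = 2.326.
Power = Φ(δ − 2.326) + Φ(−δ − 2.326) = Φ(-0.041) + Φ(-4.612) = 0.4836 + 0.0000 = 0.4836.
Type II error: β = 1 − power = 1 − 0.4836 = 0.5164.

β ≈ 0.516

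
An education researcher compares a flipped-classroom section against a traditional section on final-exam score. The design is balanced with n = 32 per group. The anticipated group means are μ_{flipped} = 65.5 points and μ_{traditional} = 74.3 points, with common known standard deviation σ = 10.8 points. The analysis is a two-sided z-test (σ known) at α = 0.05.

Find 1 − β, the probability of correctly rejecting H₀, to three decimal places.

Power ≈ 0.903

Standardized effect: d = |μ_{flipped} − μ_{traditional}| / σ = |65.5 − 74.3| / 10.8 = 0.8148
Noncentrality parameter: δ = d·√(n/2) = 0.8148 × √(32/2) = 3.2593
Critical value for a two-sided test at α = 0.05: z_{α/2} = 1.960.
Power = Φ(δ − 1.960) + Φ(−δ − 1.960) = Φ(1.299) + Φ(-5.219) = 0.9031 + 0.0000 = 0.9031.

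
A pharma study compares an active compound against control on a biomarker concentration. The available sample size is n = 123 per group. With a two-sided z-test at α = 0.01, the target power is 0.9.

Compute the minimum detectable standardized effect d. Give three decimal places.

Need Φ(δ − 2.576) = 0.9, so δ = 2.576 + 1.282 = 3.857.
(The second rejection-region term Φ(−δ − z_{α/2}) is negligible and dropped.)
δ = d·√(n/2) ⇒ d = δ/√(n/2) = 3.857/√(123/2) = 0.4919.

d ≈ 0.492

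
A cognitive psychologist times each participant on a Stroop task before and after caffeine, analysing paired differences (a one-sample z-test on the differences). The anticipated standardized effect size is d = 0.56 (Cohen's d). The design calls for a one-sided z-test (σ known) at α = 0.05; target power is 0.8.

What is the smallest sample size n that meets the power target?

For power 0.8 need Φ(δ − z_{0.05}) = 0.8, so δ = z_{0.05} + z_{0.20} = 1.645 + 0.842 = 2.486.
δ = d·√n ⇒ n = (δ/d)² = (2.486 / 0.56)² = 19.71.
Round up to the next whole unit.

n = 20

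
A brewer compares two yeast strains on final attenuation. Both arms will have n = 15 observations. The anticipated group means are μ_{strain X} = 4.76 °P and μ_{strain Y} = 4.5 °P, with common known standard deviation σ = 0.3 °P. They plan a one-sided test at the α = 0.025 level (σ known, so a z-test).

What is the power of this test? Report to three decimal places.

Standardized effect: d = |μ_{strain X} − μ_{strain Y}| / σ = |4.76 − 4.5| / 0.3 = 0.8667
Noncentrality parameter: δ = d·√(n/2) = 0.8667 × √(15/2) = 2.3735
One-sided α = 0.025 → critical value z_{0.025} = 1.960.
Power = Φ(δ − 1.960) = Φ(0.414) = 0.6604.

Power ≈ 0.660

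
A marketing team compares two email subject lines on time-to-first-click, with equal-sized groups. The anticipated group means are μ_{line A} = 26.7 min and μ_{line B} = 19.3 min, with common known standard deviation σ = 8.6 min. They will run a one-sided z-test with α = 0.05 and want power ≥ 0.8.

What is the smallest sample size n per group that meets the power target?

Standardized effect: d = |μ_{line A} − μ_{line B}| / σ = |26.7 − 19.3| / 8.6 = 0.8605
For power 0.8 need Φ(δ − z_{0.05}) = 0.8, so δ = z_{0.05} + z_{0.20} = 1.645 + 0.842 = 2.486.
δ = d·√(n/2) ⇒ n = 2(δ/d)² = 2 × (2.486 / 0.8605)² = 16.70.
Round up to the next whole unit.

n = 17 per group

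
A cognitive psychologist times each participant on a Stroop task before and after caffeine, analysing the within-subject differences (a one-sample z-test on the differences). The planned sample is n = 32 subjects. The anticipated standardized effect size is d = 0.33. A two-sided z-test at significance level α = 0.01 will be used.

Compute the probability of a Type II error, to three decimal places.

Noncentrality parameter: δ = d·√n = 0.33 × √32 = 1.8668
Critical value for a two-sided test at α = 0.01: z_{α/2} = 2.576.
Power = Φ(δ − 2.576) + Φ(−δ − 2.576) = Φ(-0.709) + Φ(-4.443) = 0.2391 + 0.0000 = 0.2391.
Type II error: β = 1 − power = 1 − 0.2391 = 0.7609.

β ≈ 0.761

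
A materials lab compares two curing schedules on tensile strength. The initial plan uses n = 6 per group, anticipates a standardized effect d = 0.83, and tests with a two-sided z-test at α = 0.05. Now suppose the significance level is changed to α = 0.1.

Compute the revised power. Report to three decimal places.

Power ≈ 0.419

δ = d·√(n/2) = 0.83 × √(6/2) = 1.4376 (unchanged). New critical value: z_{0.05} = 1.645.
Revised power = Φ(δ − 1.645) + Φ(−δ − 1.645) = Φ(-0.207) + Φ(-3.082) = 0.4179 + 0.0010 = 0.4189.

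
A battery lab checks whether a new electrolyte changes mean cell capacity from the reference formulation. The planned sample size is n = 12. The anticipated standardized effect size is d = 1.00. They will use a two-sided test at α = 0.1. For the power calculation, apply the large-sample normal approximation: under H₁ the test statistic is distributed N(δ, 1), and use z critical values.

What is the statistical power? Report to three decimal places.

Noncentrality parameter: δ = d·√n = 1.00 × √12 = 3.4641
Critical value for a two-sided test at α = 0.1: z_{α/2} = 1.645.
Power = Φ(δ − 1.645) + Φ(−δ − 1.645) = Φ(1.819) + Φ(-5.109) = 0.9656 + 0.0000 = 0.9656.

Power ≈ 0.966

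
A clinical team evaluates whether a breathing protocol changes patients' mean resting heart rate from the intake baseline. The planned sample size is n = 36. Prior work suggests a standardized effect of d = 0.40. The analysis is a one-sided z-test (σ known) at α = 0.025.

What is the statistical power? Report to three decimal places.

Power ≈ 0.670

Noncentrality parameter: λ = d·√n = 0.40 × √36 = 2.4000
Critical value for a one-sided test at α = 0.025: z_α = 1.960.
Power = P(Z > 1.960 − λ) = Φ(0.440) = 0.6700.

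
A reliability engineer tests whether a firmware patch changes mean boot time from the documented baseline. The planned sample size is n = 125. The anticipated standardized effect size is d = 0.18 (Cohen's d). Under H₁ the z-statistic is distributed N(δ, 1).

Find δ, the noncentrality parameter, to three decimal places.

δ = d·√n = 0.18 × √125 = 2.0125

δ ≈ 2.012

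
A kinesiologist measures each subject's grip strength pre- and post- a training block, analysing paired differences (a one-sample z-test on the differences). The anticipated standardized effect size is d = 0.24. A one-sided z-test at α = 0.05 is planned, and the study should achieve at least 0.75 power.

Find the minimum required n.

Set Φ(δ − 1.645) = 0.75; then δ − 1.645 = Φ⁻¹(0.75) = 0.674, giving δ = 2.319.
δ = d·√n ⇒ n = (δ/d)² = (2.319 / 0.24)² = 93.39.
Round up to the next whole unit.

n = 94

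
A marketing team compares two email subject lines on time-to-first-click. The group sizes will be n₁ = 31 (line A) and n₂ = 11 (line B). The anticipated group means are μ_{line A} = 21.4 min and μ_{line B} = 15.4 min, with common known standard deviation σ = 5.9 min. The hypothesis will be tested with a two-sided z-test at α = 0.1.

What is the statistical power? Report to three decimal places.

Standardized effect: d = |μ_{line A} − μ_{line B}| / σ = |21.4 − 15.4| / 5.9 = 1.0169
Noncentrality parameter: δ = d / √(1/n₁ + 1/n₂) = 1.0169 / √(1/31 + 1/11) = 2.8977
Critical value for a two-sided test at α = 0.1: z_{α/2} = 1.645.
Power = Φ(δ − 1.645) + Φ(−δ − 1.645) = Φ(1.253) + Φ(-4.543) = 0.8949 + 0.0000 = 0.8949.

Power ≈ 0.895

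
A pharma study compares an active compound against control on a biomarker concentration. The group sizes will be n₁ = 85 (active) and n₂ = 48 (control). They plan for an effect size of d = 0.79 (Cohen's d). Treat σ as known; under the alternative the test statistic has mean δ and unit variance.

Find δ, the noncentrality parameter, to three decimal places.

δ ≈ 4.376

δ = d / √(1/n₁ + 1/n₂) = 0.79 / √(1/85 + 1/48) = 4.3755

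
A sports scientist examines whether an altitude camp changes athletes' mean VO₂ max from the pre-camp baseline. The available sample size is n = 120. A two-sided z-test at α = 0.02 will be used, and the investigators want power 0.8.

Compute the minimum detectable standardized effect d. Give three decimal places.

d ≈ 0.289

Need Φ(δ − 2.326) = 0.8, so δ = 2.326 + 0.842 = 3.168.
(Lower-tail contribution to power is negligible for δ > 0.)
δ = d·√n ⇒ d = δ/√n = 3.168/√120 = 0.2892.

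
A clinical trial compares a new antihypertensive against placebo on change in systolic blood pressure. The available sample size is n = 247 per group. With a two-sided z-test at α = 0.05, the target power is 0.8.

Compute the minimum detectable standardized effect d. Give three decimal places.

Required noncentrality: δ = z_{0.025} + z_{0.20} = 1.960 + 0.842 = 2.802.
(Lower-tail contribution to power is negligible for δ > 0.)
δ = d·√(n/2) ⇒ d = δ/√(n/2) = 2.802/√(247/2) = 0.2521.

d ≈ 0.252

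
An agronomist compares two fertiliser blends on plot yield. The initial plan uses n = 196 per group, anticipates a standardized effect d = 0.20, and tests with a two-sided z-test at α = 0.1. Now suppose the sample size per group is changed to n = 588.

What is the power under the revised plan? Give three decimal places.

Power ≈ 0.963

With n = 588 per group: δ = d·√(n/2) = 0.20 × √(588/2) = 3.4293. Critical value z_{0.05} = 1.645.
Revised power = Φ(δ − 1.645) + Φ(−δ − 1.645) = Φ(1.784) + Φ(-5.074) = 0.9628 + 0.0000 = 0.9628.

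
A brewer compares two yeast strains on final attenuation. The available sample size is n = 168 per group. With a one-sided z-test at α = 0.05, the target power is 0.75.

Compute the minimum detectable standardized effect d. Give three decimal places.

d ≈ 0.253

Need Φ(δ − 1.645) = 0.75, so δ = 1.645 + 0.674 = 2.319.
δ = d·√(n/2) ⇒ d = δ/√(n/2) = 2.319/√(168/2) = 0.2531.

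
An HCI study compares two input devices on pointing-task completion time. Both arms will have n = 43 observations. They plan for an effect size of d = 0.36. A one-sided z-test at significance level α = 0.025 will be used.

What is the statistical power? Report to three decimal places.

Noncentrality parameter: δ = d·√(n/2) = 0.36 × √(43/2) = 1.6693
Critical value for a one-sided test at α = 0.025: z_α = 1.960.
Power = Φ(δ − 1.960) = Φ(-0.291) = 0.3856.

Power ≈ 0.386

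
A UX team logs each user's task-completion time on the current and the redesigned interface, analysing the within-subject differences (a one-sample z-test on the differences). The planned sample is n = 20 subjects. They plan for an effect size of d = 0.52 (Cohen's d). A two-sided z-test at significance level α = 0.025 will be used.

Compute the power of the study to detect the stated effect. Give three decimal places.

Noncentrality parameter: δ = d·√n = 0.52 × √20 = 2.3255
Critical value for a two-sided test at α = 0.025: z_{α/2} = 2.241.
Power = Φ(δ − 2.241) + Φ(−δ − 2.241) = Φ(0.084) + Φ(-4.567) = 0.5335 + 0.0000 = 0.5335.

Power ≈ 0.534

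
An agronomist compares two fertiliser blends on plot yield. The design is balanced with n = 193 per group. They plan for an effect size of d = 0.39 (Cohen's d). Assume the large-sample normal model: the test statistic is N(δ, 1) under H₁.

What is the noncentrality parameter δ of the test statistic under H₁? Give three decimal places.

The noncentrality parameter scales effect size by the design's sample-size factor: δ = d·√(n/2) = 0.39 × √(193/2) = 3.8311

δ ≈ 3.831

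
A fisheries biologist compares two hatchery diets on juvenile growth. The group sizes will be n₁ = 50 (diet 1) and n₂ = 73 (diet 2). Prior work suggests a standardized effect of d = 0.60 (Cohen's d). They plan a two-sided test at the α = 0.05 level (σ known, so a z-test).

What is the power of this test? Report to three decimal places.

Noncentrality parameter: δ = d / √(1/n₁ + 1/n₂) = 0.60 / √(1/50 + 1/73) = 3.2685
Two-sided α = 0.05 → critical value z_{0.025} = 1.960.
Power = Φ(δ − 1.960) + Φ(−δ − 1.960) = Φ(1.309) + Φ(-5.228) = 0.9046 + 0.0000 = 0.9047.

Power ≈ 0.905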